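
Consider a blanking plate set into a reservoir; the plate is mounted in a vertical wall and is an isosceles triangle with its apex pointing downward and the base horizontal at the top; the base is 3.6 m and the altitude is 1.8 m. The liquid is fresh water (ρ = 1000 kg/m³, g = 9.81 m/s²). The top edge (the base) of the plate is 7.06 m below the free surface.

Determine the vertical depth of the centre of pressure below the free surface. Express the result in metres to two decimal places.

h_p = 7.68 m

γ = ρg = 1000 × 9.81 = 9810 N/m³ = 9.81 kN/m³.
With the apex down, the centroid sits h/3 = 1.8/3 = 0.6 m below the base (the top edge), so the centroid depth is h_c = 7.06 + 0.6 = 7.66 m.
A = ½ × 3.6 × 1.8 = 3.24 m².
Resultant F = γ·h_c·A = 9.81 × 7.66 × 3.24 = 243.469 kN.
I_c = b·h³/36 = 3.6 × 1.8³/36 = 0.5832 m⁴.
Centre of pressure: y_p = y_c + I_c/(y_c·A) = 7.66 + 0.5832/(7.66 × 3.24) = 7.66 + 0.0234987 = 7.6835 m along the plane.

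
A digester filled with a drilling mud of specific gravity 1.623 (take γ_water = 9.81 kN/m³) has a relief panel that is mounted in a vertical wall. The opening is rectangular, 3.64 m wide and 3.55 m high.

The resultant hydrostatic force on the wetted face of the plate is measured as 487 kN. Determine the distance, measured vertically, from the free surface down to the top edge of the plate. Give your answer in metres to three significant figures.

d_top ≈ 0.592 m

γ = 1.623 × 9.81 = 15.92163 kN/m³.
A = 3.64 × 3.55 = 12.922 m².
From F = γ·h_c·A, the centroid depth is h_c = 487/(15.92163 × 12.922) = 2.36707 m.
The centroid lies 3.55/2 = 1.775 m below the top edge, so the top edge sits at h_top = 2.36707 − 1.775 = 0.59207 m below the surface.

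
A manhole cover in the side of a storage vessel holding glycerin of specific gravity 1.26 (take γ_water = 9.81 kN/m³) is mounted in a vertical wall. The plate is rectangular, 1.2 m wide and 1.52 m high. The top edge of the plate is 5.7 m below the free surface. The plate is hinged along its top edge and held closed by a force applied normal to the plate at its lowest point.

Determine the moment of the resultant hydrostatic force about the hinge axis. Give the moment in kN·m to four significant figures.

γ = 1.26 × 9.81 = 12.3606 kN/m³.
The centroid lies 1.52/2 = 0.76 m below the top edge, so the centroid depth is h_c = 5.7 + 0.76 = 6.46 m.
A = 1.2 × 1.52 = 1.824 m².
Resultant F = γ·h_c·A = 12.3606 × 6.46 × 1.824 = 145.645 kN.
I_c = b·h³/12 = 1.2 × 1.52³/12 = 0.351181 m⁴.
Centre of pressure: y_p = y_c + I_c/(y_c·A) = 6.46 + 0.351181/(6.46 × 1.824) = 6.46 + 0.0298039 = 6.4898 m along the plane.
The resultant acts 0.76 + 0.0298039 = 0.789804 m (along the plate) below the hinge at the top edge, so the moment about the hinge is M = F × 0.789804 = 145.645 × 0.789804 = 115.031 kN·m.

M ≈ 115.0 kN·m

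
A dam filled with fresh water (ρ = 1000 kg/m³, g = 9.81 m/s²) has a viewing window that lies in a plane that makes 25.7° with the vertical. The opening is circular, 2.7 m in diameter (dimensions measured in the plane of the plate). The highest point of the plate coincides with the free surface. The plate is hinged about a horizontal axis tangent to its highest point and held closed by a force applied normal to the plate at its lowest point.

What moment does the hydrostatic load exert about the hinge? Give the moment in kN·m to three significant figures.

γ = ρg = 1000 × 9.81 = 9810 N/m³ = 9.81 kN/m³.
The plate makes 25.7° with the vertical, i.e. θ = 90° − 25.7° = 64.3° to the horizontal. Measuring y along the incline from the free-surface line, vertical depth h = y·sinθ with sinθ = 0.901077.
The centroid is at the centre, 1.35 m below the top of the plate, so y_c = 1.35 m and h_c = 1.35 × 0.901077 = 1.21645 m.
A = π(1.35)² = 5.72555 m².
Resultant F = γ·h_c·A = 9.81 × 1.21645 × 5.72555 = 68.3251 kN.
I_c = πr⁴/4 = π × 1.35⁴/4 = 2.6087 m⁴.
Centre of pressure: y_p = y_c + I_c/(y_c·A) = 1.35 + 2.6087/(1.35 × 5.72555) = 1.35 + 0.3375 = 1.6875 m along the plane.
The resultant acts 1.35 + 0.3375 = 1.6875 m (along the plate) below the hinge at the top edge, so the moment about the hinge is M = F × 1.6875 = 68.3251 × 1.6875 = 115.299 kN·m.

M ≈ 115 kN·m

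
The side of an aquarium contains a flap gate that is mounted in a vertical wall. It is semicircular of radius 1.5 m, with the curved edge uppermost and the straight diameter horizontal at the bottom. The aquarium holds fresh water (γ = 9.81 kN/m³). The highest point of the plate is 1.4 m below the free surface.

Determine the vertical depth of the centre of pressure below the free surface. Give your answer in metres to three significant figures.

h_p = 2.33 m

γ = 9.81 kN/m³.
The centroid lies 4r/(3π) = 0.63662 m above the diameter, so r − 4r/(3π) = 1.5 − 0.63662 = 0.86338 m below the topmost point, so the centroid depth is h_c = 1.4 + 0.86338 = 2.26338 m.
A = πr²/2 = π × 1.5²/2 = 3.53429 m².
Resultant F = γ·h_c·A = 9.81 × 2.26338 × 3.53429 = 78.4745 kN.
I_c = (π/8 − 8/(9π))·r⁴ = 0.109757 × 1.5⁴ = 0.555645 m⁴.
Centre of pressure: y_p = y_c + I_c/(y_c·A) = 2.26338 + 0.555645/(2.26338 × 3.53429) = 2.26338 + 0.0694605 = 2.33284 m along the plane.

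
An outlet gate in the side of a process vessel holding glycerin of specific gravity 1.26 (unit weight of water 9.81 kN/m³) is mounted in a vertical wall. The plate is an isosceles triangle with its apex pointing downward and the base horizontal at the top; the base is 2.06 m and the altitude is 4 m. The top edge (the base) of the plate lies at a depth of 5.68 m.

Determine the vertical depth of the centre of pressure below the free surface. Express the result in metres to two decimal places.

γ = 1.26 × 9.81 = 12.3606 kN/m³.
With the apex down, the centroid sits h/3 = 4/3 = 1.33333 m below the base (the top edge), so the centroid depth is h_c = 5.68 + 1.33333 = 7.01333 m.
A = ½ × 2.06 × 4 = 4.12 m².
Resultant F = γ·h_c·A = 12.3606 × 7.01333 × 4.12 = 357.159 kN.
I_c = b·h³/36 = 2.06 × 4³/36 = 3.66222 m⁴.
Centre of pressure: y_p = y_c + I_c/(y_c·A) = 7.01333 + 3.66222/(7.01333 × 4.12) = 7.01333 + 0.126743 = 7.14007 m along the plane.

h_p = 7.14 m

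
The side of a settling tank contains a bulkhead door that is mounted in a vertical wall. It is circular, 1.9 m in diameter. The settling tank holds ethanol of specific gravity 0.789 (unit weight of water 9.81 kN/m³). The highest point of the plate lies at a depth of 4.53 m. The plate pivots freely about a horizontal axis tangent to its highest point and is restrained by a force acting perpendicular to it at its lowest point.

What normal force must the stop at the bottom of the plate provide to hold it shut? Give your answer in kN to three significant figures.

P ≈ 62.7 kN

γ = 0.789 × 9.81 = 7.74009 kN/m³.
The centroid is at the centre, 0.95 m below the top of the plate, so the centroid depth is h_c = 4.53 + 0.95 = 5.48 m.
A = π(0.95)² = 2.83529 m².
Resultant F = γ·h_c·A = 7.74009 × 5.48 × 2.83529 = 120.261 kN.
I_c = πr⁴/4 = π × 0.95⁴/4 = 0.639712 m⁴.
Centre of pressure: y_p = y_c + I_c/(y_c·A) = 5.48 + 0.639712/(5.48 × 2.83529) = 5.48 + 0.0411724 = 5.52117 m along the plane.
The resultant acts 0.95 + 0.0411724 = 0.991172 m (along the plate) below the hinge at the top edge, so the moment about the hinge is M = F × 0.991172 = 120.261 × 0.991172 = 119.199 kN·m.
A normal force at the bottom, 1.9 m from the hinge, must supply this moment: P = 119.199/1.9 = 62.7363 kN.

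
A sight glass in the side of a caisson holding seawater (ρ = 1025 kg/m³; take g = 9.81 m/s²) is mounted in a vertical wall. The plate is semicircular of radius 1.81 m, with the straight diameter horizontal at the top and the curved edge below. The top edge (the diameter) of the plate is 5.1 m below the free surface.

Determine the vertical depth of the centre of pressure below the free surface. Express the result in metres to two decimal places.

γ = ρg = 1025 × 9.81 / 1000 = 10.05525 kN/m³.
The centroid of a semicircle lies 4r/(3π) = 0.768188 m from the diameter, here below the top edge, so the centroid depth is h_c = 5.1 + 0.768188 = 5.86819 m.
A = πr²/2 = π × 1.81²/2 = 5.14609 m².
Resultant F = γ·h_c·A = 10.05525 × 5.86819 × 5.14609 = 303.651 kN.
I_c = (π/8 − 8/(9π))·r⁴ = 0.109757 × 1.81⁴ = 1.178 m⁴.
Centre of pressure: y_p = y_c + I_c/(y_c·A) = 5.86819 + 1.178/(5.86819 × 5.14609) = 5.86819 + 0.0390089 = 5.9072 m along the plane.

h_p = 5.91 m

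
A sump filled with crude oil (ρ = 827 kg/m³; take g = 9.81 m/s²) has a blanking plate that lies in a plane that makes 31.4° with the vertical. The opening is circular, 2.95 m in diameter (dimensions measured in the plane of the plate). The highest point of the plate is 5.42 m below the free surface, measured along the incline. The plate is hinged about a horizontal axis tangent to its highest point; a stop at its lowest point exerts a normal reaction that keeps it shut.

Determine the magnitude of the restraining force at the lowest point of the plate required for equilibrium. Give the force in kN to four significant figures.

P ≈ 171.9 kN

γ = ρg = 827 × 9.81 / 1000 = 8.11287 kN/m³.
The plate makes 31.4° with the vertical, i.e. θ = 90° − 31.4° = 58.6° to the horizontal. Measuring y along the incline from the free-surface line, vertical depth h = y·sinθ with sinθ = 0.853551.
The centroid is at the centre, 1.475 m below the top of the plate, so y_c = 5.42 + 1.475 = 6.895 m and h_c = 6.895 × 0.853551 = 5.88523 m.
A = π(1.475)² = 6.83493 m².
Resultant F = γ·h_c·A = 8.11287 × 5.88523 × 6.83493 = 326.341 kN.
I_c = πr⁴/4 = π × 1.475⁴/4 = 3.71756 m⁴.
Centre of pressure: y_p = y_c + I_c/(y_c·A) = 6.895 + 3.71756/(6.895 × 6.83493) = 6.895 + 0.0788841 = 6.97388 m along the plane.
The resultant acts 1.475 + 0.0788841 = 1.55388 m (along the plate) below the hinge at the top edge, so the moment about the hinge is M = F × 1.55388 = 326.341 × 1.55388 = 507.095 kN·m.
A normal force at the bottom, 2.95 m from the hinge, must supply this moment: P = 507.095/2.95 = 171.897 kN.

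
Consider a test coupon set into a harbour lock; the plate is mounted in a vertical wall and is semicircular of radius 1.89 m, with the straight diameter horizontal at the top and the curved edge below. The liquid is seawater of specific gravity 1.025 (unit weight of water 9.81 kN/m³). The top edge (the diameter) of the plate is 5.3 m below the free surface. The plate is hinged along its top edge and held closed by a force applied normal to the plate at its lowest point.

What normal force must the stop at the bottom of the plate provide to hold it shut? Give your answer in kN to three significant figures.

P ≈ 154 kN

γ = 1.025 × 9.81 = 10.05525 kN/m³.
The centroid of a semicircle lies 4r/(3π) = 0.802141 m from the diameter, here below the top edge, so the centroid depth is h_c = 5.3 + 0.802141 = 6.10214 m.
A = πr²/2 = π × 1.89²/2 = 5.61104 m².
Resultant F = γ·h_c·A = 10.05525 × 6.10214 × 5.61104 = 344.285 kN.
I_c = (π/8 − 8/(9π))·r⁴ = 0.109757 × 1.89⁴ = 1.40049 m⁴.
Centre of pressure: y_p = y_c + I_c/(y_c·A) = 6.10214 + 1.40049/(6.10214 × 5.61104) = 6.10214 + 0.0409029 = 6.14304 m along the plane.
The resultant acts 0.802141 + 0.0409029 = 0.843044 m (along the plate) below the hinge at the top edge, so the moment about the hinge is M = F × 0.843044 = 344.285 × 0.843044 = 290.247 kN·m.
A normal force at the bottom, 1.89 m from the hinge, must supply this moment: P = 290.247/1.89 = 153.57 kN.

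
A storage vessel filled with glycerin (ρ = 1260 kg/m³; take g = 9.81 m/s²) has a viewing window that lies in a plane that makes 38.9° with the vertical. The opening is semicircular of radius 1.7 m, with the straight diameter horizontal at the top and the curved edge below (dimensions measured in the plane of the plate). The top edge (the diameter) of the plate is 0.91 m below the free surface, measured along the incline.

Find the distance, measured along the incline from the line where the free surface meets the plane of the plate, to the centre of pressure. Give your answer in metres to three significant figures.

γ = ρg = 1260 × 9.81 / 1000 = 12.3606 kN/m³.
The plate makes 38.9° with the vertical, i.e. θ = 90° − 38.9° = 51.1° to the horizontal. Measuring y along the incline from the free-surface line, vertical depth h = y·sinθ with sinθ = 0.778243.
The centroid of a semicircle lies 4r/(3π) = 0.721502 m from the diameter, here below the top edge, so y_c = 0.91 + 0.721502 = 1.6315 m and h_c = 1.6315 × 0.778243 = 1.2697 m.
A = πr²/2 = π × 1.7²/2 = 4.5396 m².
Resultant F = γ·h_c·A = 12.3606 × 1.2697 × 4.5396 = 71.2456 kN.
I_c = (π/8 − 8/(9π))·r⁴ = 0.109757 × 1.7⁴ = 0.916701 m⁴.
Centre of pressure: y_p = y_c + I_c/(y_c·A) = 1.6315 + 0.916701/(1.6315 × 4.5396) = 1.6315 + 0.123772 = 1.75527 m along the plane.

y_p = 1.76 m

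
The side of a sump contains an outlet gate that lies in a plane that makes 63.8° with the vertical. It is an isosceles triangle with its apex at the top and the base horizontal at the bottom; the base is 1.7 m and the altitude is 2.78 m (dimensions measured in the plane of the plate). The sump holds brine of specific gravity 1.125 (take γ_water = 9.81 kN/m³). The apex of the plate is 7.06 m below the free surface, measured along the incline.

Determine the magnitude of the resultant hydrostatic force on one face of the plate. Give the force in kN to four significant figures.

F ≈ 102.6 kN

γ = 1.125 × 9.81 = 11.03625 kN/m³.
The plate makes 63.8° with the vertical, i.e. θ = 90° − 63.8° = 26.2° to the horizontal. Measuring y along the incline from the free-surface line, vertical depth h = y·sinθ with sinθ = 0.441506.
With the apex up, the centroid sits 2h/3 = 2 × 2.78/3 = 1.85333 m below the apex, so y_c = 7.06 + 1.85333 = 8.91333 m and h_c = 8.91333 × 0.441506 = 3.93529 m.
A = ½ × 1.7 × 2.78 = 2.363 m².
Resultant F = γ·h_c·A = 11.03625 × 3.93529 × 2.363 = 102.627 kN.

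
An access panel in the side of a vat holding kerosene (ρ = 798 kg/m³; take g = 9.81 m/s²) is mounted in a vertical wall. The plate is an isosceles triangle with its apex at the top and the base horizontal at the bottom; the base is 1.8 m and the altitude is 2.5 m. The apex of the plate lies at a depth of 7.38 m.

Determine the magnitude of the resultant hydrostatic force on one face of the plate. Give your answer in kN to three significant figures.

γ = ρg = 798 × 9.81 / 1000 = 7.82838 kN/m³.
With the apex up, the centroid sits 2h/3 = 2 × 2.5/3 = 1.66667 m below the apex, so the centroid depth is h_c = 7.38 + 1.66667 = 9.04667 m.
A = ½ × 1.8 × 2.5 = 2.25 m².
Resultant F = γ·h_c·A = 7.82838 × 9.04667 × 2.25 = 159.347 kN.

F ≈ 159 kN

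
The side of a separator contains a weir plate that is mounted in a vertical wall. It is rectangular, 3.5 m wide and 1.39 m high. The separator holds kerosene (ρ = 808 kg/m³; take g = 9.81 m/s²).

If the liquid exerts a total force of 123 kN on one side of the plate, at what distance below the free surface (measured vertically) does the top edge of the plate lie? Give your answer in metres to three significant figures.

γ = ρg = 808 × 9.81 / 1000 = 7.92648 kN/m³.
A = 3.5 × 1.39 = 4.865 m².
From F = γ·h_c·A, the centroid depth is h_c = 123/(7.92648 × 4.865) = 3.18964 m.
The centroid lies 1.39/2 = 0.695 m below the top edge, so the top edge sits at h_top = 3.18964 − 0.695 = 2.49464 m below the surface.

d_top ≈ 2.49 m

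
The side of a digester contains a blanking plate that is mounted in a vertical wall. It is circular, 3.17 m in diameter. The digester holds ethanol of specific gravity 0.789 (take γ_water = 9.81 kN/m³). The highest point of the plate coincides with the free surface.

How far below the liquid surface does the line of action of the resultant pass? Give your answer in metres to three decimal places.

γ = 0.789 × 9.81 = 7.74009 kN/m³.
The centroid is at the centre, 1.585 m below the top of the plate, so the centroid depth is h_c = 1.585 m.
A = π(1.585)² = 7.89239 m².
Resultant F = γ·h_c·A = 7.74009 × 1.585 × 7.89239 = 96.8242 kN.
I_c = πr⁴/4 = π × 1.585⁴/4 = 4.95686 m⁴.
Centre of pressure: y_p = y_c + I_c/(y_c·A) = 1.585 + 4.95686/(1.585 × 7.89239) = 1.585 + 0.39625 = 1.98125 m along the plane.

h_p = 1.981 m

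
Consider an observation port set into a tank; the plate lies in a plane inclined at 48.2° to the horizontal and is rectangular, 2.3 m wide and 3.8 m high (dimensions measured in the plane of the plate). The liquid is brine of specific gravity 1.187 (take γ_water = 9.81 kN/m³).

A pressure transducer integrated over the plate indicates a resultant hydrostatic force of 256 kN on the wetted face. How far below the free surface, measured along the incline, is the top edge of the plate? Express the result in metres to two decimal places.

y_top ≈ 1.47 m

γ = 1.187 × 9.81 = 11.64447 kN/m³.
A = 2.3 × 3.8 = 8.74 m².
From F = γ·h_c·A, the centroid depth is h_c = 256/(11.64447 × 8.74) = 2.51541 m.
Let θ = 48.2° be the plate's angle to the horizontal; measure y along the incline from where the plane meets the free surface. Vertical depth h = y·sinθ with sinθ = 0.745476.
Along the incline, y_c = h_c/sinθ = 2.51541/0.745476 = 3.37423 m.
The centroid lies 3.8/2 = 1.9 m below the top edge, so the top edge sits at y_top = 3.37423 − 1.9 = 1.47423 m along the incline.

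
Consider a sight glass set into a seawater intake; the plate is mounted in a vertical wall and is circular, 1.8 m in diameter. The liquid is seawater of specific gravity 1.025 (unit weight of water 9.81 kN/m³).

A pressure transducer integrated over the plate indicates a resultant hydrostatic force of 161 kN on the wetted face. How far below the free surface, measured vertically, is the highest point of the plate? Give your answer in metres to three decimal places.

γ = 1.025 × 9.81 = 10.05525 kN/m³.
A = π(0.9)² = 2.54469 m².
From F = γ·h_c·A, the centroid depth is h_c = 161/(10.05525 × 2.54469) = 6.29214 m.
The centroid is at the centre, 0.9 m below the top of the plate, so the highest point sits at h_top = 6.29214 − 0.9 = 5.39214 m below the surface.

d_top ≈ 5.392 m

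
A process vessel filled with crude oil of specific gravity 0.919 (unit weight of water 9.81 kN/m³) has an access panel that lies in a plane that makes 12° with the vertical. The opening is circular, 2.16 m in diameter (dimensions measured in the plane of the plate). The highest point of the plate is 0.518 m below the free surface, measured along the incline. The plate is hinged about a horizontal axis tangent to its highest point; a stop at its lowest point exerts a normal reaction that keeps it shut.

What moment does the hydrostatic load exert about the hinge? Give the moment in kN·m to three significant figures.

M ≈ 65.2 kN·m

γ = 0.919 × 9.81 = 9.01539 kN/m³.
The plate makes 12° with the vertical, i.e. θ = 90° − 12° = 78° to the horizontal. Measuring y along the incline from the free-surface line, vertical depth h = y·sinθ with sinθ = 0.978148.
The centroid is at the centre, 1.08 m below the top of the plate, so y_c = 0.518 + 1.08 = 1.598 m and h_c = 1.598 × 0.978148 = 1.56308 m.
A = π(1.08)² = 3.66435 m².
Resultant F = γ·h_c·A = 9.01539 × 1.56308 × 3.66435 = 51.6372 kN.
I_c = πr⁴/4 = π × 1.08⁴/4 = 1.06853 m⁴.
Centre of pressure: y_p = y_c + I_c/(y_c·A) = 1.598 + 1.06853/(1.598 × 3.66435) = 1.598 + 0.182479 = 1.78048 m along the plane.
The resultant acts 1.08 + 0.182479 = 1.26248 m (along the plate) below the hinge at the top edge, so the moment about the hinge is M = F × 1.26248 = 51.6372 × 1.26248 = 65.1909 kN·m.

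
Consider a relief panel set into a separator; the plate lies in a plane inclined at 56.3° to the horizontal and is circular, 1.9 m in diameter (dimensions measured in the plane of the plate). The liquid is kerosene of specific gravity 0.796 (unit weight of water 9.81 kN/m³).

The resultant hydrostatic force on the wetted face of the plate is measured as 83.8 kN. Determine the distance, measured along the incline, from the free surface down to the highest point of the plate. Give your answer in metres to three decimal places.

γ = 0.796 × 9.81 = 7.80876 kN/m³.
A = π(0.95)² = 2.83529 m².
From F = γ·h_c·A, the centroid depth is h_c = 83.8/(7.80876 × 2.83529) = 3.78499 m.
Let θ = 56.3° be the plate's angle to the horizontal; measure y along the incline from where the plane meets the free surface. Vertical depth h = y·sinθ with sinθ = 0.831954.
Along the incline, y_c = h_c/sinθ = 3.78499/0.831954 = 4.54952 m.
The centroid is at the centre, 0.95 m below the top of the plate, so the highest point sits at y_top = 4.54952 − 0.95 = 3.59952 m along the incline.

y_top ≈ 3.600 m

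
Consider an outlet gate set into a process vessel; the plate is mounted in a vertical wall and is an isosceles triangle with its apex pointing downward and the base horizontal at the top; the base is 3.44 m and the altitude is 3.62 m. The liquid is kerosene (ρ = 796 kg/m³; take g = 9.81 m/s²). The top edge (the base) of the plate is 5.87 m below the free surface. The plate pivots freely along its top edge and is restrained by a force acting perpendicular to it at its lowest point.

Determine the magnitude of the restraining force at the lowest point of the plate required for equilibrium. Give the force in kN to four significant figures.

γ = ρg = 796 × 9.81 / 1000 = 7.80876 kN/m³.
With the apex down, the centroid sits h/3 = 3.62/3 = 1.20667 m below the base (the top edge), so the centroid depth is h_c = 5.87 + 1.20667 = 7.07667 m.
A = ½ × 3.44 × 3.62 = 6.2264 m².
Resultant F = γ·h_c·A = 7.80876 × 7.07667 × 6.2264 = 344.071 kN.
I_c = b·h³/36 = 3.44 × 3.62³/36 = 4.53296 m⁴.
Centre of pressure: y_p = y_c + I_c/(y_c·A) = 7.07667 + 4.53296/(7.07667 × 6.2264) = 7.07667 + 0.102876 = 7.17955 m along the plane.
The resultant acts 1.20667 + 0.102876 = 1.30955 m (along the plate) below the hinge at the top edge, so the moment about the hinge is M = F × 1.30955 = 344.071 × 1.30955 = 450.578 kN·m.
A normal force at the bottom, 3.62 m from the hinge, must supply this moment: P = 450.578/3.62 = 124.469 kN.

P ≈ 124.5 kN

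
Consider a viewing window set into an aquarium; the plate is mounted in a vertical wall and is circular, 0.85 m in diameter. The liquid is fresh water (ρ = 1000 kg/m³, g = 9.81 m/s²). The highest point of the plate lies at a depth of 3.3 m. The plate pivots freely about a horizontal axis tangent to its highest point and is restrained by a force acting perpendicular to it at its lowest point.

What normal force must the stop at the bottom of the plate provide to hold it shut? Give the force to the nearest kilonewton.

P ≈ 11 kN

γ = ρg = 1000 × 9.81 = 9810 N/m³ = 9.81 kN/m³.
The centroid is at the centre, 0.425 m below the top of the plate, so the centroid depth is h_c = 3.3 + 0.425 = 3.725 m.
A = π(0.425)² = 0.56745 m².
Resultant F = γ·h_c·A = 9.81 × 3.725 × 0.56745 = 20.7359 kN.
I_c = πr⁴/4 = π × 0.425⁴/4 = 0.0256239 m⁴.
Centre of pressure: y_p = y_c + I_c/(y_c·A) = 3.725 + 0.0256239/(3.725 × 0.56745) = 3.725 + 0.0121225 = 3.73712 m along the plane.
The resultant acts 0.425 + 0.0121225 = 0.437122 m (along the plate) below the hinge at the top edge, so the moment about the hinge is M = F × 0.437122 = 20.7359 × 0.437122 = 9.06412 kN·m.
A normal force at the bottom, 0.85 m from the hinge, must supply this moment: P = 9.06412/0.85 = 10.6637 kN.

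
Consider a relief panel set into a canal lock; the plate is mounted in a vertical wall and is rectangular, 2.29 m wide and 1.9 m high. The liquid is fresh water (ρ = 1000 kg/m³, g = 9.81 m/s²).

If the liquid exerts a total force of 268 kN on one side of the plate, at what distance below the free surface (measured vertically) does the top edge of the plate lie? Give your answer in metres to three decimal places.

γ = ρg = 1000 × 9.81 = 9810 N/m³ = 9.81 kN/m³.
A = 2.29 × 1.9 = 4.351 m².
From F = γ·h_c·A, the centroid depth is h_c = 268/(9.81 × 4.351) = 6.2788 m.
The centroid lies 1.9/2 = 0.95 m below the top edge, so the top edge sits at h_top = 6.2788 − 0.95 = 5.3288 m below the surface.

d_top ≈ 5.329 m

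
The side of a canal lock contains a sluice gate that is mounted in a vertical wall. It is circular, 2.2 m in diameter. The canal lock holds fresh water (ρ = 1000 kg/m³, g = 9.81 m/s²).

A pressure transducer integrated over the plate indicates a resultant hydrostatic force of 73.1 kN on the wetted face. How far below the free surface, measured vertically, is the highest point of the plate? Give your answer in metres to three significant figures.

d_top ≈ 0.860 m

γ = ρg = 1000 × 9.81 = 9810 N/m³ = 9.81 kN/m³.
A = π(1.1)² = 3.80133 m².
From F = γ·h_c·A, the centroid depth is h_c = 73.1/(9.81 × 3.80133) = 1.96026 m.
The centroid is at the centre, 1.1 m below the top of the plate, so the highest point sits at h_top = 1.96026 − 1.1 = 0.86026 m below the surface.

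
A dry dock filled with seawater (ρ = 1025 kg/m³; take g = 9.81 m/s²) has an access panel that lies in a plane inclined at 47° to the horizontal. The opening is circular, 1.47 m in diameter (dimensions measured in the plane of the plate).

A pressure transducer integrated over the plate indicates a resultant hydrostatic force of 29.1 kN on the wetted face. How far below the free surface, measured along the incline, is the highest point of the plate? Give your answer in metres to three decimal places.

γ = ρg = 1025 × 9.81 / 1000 = 10.05525 kN/m³.
A = π(0.735)² = 1.69717 m².
From F = γ·h_c·A, the centroid depth is h_c = 29.1/(10.05525 × 1.69717) = 1.7052 m.
Let θ = 47° be the plate's angle to the horizontal; measure y along the incline from where the plane meets the free surface. Vertical depth h = y·sinθ with sinθ = 0.731354.
Along the incline, y_c = h_c/sinθ = 1.7052/0.731354 = 2.33157 m.
The centroid is at the centre, 0.735 m below the top of the plate, so the highest point sits at y_top = 2.33157 − 0.735 = 1.59657 m along the incline.

y_top ≈ 1.597 m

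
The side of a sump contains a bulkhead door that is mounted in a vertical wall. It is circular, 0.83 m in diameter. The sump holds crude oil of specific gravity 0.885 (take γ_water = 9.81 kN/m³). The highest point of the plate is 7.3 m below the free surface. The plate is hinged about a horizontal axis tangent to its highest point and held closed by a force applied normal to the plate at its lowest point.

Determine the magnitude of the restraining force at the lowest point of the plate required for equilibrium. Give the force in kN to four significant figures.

P ≈ 18.36 kN

γ = 0.885 × 9.81 = 8.68185 kN/m³.
The centroid is at the centre, 0.415 m below the top of the plate, so the centroid depth is h_c = 7.3 + 0.415 = 7.715 m.
A = π(0.415)² = 0.541061 m².
Resultant F = γ·h_c·A = 8.68185 × 7.715 × 0.541061 = 36.2405 kN.
I_c = πr⁴/4 = π × 0.415⁴/4 = 0.023296 m⁴.
Centre of pressure: y_p = y_c + I_c/(y_c·A) = 7.715 + 0.023296/(7.715 × 0.541061) = 7.715 + 0.00558084 = 7.72058 m along the plane.
The resultant acts 0.415 + 0.00558084 = 0.420581 m (along the plate) below the hinge at the top edge, so the moment about the hinge is M = F × 0.420581 = 36.2405 × 0.420581 = 15.2421 kN·m.
A normal force at the bottom, 0.83 m from the hinge, must supply this moment: P = 15.2421/0.83 = 18.364 kN.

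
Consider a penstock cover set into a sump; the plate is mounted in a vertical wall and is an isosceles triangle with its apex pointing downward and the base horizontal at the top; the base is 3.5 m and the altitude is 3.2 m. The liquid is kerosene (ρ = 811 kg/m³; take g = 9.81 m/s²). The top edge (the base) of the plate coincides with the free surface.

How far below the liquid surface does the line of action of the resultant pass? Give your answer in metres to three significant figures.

γ = ρg = 811 × 9.81 / 1000 = 7.95591 kN/m³.
With the apex down, the centroid sits h/3 = 3.2/3 = 1.06667 m below the base (the top edge), so the centroid depth is h_c = 1.06667 m.
A = ½ × 3.5 × 3.2 = 5.6 m².
Resultant F = γ·h_c·A = 7.95591 × 1.06667 × 5.6 = 47.5235 kN.
I_c = b·h³/36 = 3.5 × 3.2³/36 = 3.18578 m⁴.
Centre of pressure: y_p = y_c + I_c/(y_c·A) = 1.06667 + 3.18578/(1.06667 × 5.6) = 1.06667 + 0.533332 = 1.6 m along the plane.

h_p = 1.60 m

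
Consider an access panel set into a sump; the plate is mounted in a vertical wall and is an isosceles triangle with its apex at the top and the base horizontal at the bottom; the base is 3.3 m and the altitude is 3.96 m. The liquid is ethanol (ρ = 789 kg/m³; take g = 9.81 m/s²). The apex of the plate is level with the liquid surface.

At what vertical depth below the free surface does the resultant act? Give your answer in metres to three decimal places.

γ = ρg = 789 × 9.81 / 1000 = 7.74009 kN/m³.
With the apex up, the centroid sits 2h/3 = 2 × 3.96/3 = 2.64 m below the apex, so the centroid depth is h_c = 2.64 m.
A = ½ × 3.3 × 3.96 = 6.534 m².
Resultant F = γ·h_c·A = 7.74009 × 2.64 × 6.534 = 133.515 kN.
I_c = b·h³/36 = 3.3 × 3.96³/36 = 5.69242 m⁴.
Centre of pressure: y_p = y_c + I_c/(y_c·A) = 2.64 + 5.69242/(2.64 × 6.534) = 2.64 + 0.33 = 2.97 m along the plane.

h_p = 2.970 m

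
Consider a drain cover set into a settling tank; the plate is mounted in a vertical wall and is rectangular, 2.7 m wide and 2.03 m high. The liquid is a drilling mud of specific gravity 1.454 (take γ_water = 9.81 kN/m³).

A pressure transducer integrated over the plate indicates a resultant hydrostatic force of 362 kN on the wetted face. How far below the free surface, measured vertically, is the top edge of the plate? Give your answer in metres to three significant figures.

d_top ≈ 3.62 m

γ = 1.454 × 9.81 = 14.26374 kN/m³.
A = 2.7 × 2.03 = 5.481 m².
From F = γ·h_c·A, the centroid depth is h_c = 362/(14.26374 × 5.481) = 4.63037 m.
The centroid lies 2.03/2 = 1.015 m below the top edge, so the top edge sits at h_top = 4.63037 − 1.015 = 3.61537 m below the surface.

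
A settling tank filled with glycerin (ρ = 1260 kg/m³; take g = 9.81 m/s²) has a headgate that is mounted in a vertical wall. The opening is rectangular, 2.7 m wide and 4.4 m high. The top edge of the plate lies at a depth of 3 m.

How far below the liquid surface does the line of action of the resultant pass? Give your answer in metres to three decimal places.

γ = ρg = 1260 × 9.81 / 1000 = 12.3606 kN/m³.
The centroid lies 4.4/2 = 2.2 m below the top edge, so the centroid depth is h_c = 3 + 2.2 = 5.2 m.
A = 2.7 × 4.4 = 11.88 m².
Resultant F = γ·h_c·A = 12.3606 × 5.2 × 11.88 = 763.588 kN.
I_c = b·h³/12 = 2.7 × 4.4³/12 = 19.1664 m⁴.
Centre of pressure: y_p = y_c + I_c/(y_c·A) = 5.2 + 19.1664/(5.2 × 11.88) = 5.2 + 0.310256 = 5.51026 m along the plane.

h_p = 5.510 m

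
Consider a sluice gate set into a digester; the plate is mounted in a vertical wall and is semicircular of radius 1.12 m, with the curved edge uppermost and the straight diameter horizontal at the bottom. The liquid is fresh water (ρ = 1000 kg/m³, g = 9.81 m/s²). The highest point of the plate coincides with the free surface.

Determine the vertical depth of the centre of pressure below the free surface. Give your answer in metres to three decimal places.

γ = ρg = 1000 × 9.81 = 9810 N/m³ = 9.81 kN/m³.
The centroid lies 4r/(3π) = 0.475343 m above the diameter, so r − 4r/(3π) = 1.12 − 0.475343 = 0.644657 m below the topmost point, so the centroid depth is h_c = 0.644657 m.
A = πr²/2 = π × 1.12²/2 = 1.97041 m².
Resultant F = γ·h_c·A = 9.81 × 0.644657 × 1.97041 = 12.461 kN.
I_c = (π/8 − 8/(9π))·r⁴ = 0.109757 × 1.12⁴ = 0.172705 m⁴.
Centre of pressure: y_p = y_c + I_c/(y_c·A) = 0.644657 + 0.172705/(0.644657 × 1.97041) = 0.644657 + 0.135963 = 0.78062 m along the plane.

h_p = 0.781 m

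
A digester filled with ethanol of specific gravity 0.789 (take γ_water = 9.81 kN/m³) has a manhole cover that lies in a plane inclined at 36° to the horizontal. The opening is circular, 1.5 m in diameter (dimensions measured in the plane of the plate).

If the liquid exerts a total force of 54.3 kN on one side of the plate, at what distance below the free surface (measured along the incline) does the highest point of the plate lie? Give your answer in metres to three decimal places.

γ = 0.789 × 9.81 = 7.74009 kN/m³.
A = π(0.75)² = 1.76715 m².
From F = γ·h_c·A, the centroid depth is h_c = 54.3/(7.74009 × 1.76715) = 3.96991 m.
Let θ = 36° be the plate's angle to the horizontal; measure y along the incline from where the plane meets the free surface. Vertical depth h = y·sinθ with sinθ = 0.587785.
Along the incline, y_c = h_c/sinθ = 3.96991/0.587785 = 6.75402 m.
The centroid is at the centre, 0.75 m below the top of the plate, so the highest point sits at y_top = 6.75402 − 0.75 = 6.00402 m along the incline.

y_top ≈ 6.004 m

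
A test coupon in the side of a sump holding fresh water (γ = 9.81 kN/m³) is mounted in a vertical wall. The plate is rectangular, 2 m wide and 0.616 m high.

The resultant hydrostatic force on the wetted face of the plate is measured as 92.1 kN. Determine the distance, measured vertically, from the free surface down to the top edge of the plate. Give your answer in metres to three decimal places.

d_top ≈ 7.312 m

γ = 9.81 kN/m³.
A = 2 × 0.616 = 1.232 m².
From F = γ·h_c·A, the centroid depth is h_c = 92.1/(9.81 × 1.232) = 7.62044 m.
The centroid lies 0.616/2 = 0.308 m below the top edge, so the top edge sits at h_top = 7.62044 − 0.308 = 7.31244 m below the surface.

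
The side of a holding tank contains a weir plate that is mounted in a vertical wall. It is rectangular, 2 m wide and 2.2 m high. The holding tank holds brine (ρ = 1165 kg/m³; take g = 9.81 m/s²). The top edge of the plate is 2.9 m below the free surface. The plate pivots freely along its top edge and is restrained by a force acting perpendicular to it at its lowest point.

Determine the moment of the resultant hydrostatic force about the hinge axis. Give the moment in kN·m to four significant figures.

γ = ρg = 1165 × 9.81 / 1000 = 11.42865 kN/m³.
The centroid lies 2.2/2 = 1.1 m below the top edge, so the centroid depth is h_c = 2.9 + 1.1 = 4 m.
A = 2 × 2.2 = 4.4 m².
Resultant F = γ·h_c·A = 11.42865 × 4 × 4.4 = 201.144 kN.
I_c = b·h³/12 = 2 × 2.2³/12 = 1.77467 m⁴.
Centre of pressure: y_p = y_c + I_c/(y_c·A) = 4 + 1.77467/(4 × 4.4) = 4 + 0.100834 = 4.10083 m along the plane.
The resultant acts 1.1 + 0.100834 = 1.20083 m (along the plate) below the hinge at the top edge, so the moment about the hinge is M = F × 1.20083 = 201.144 × 1.20083 = 241.54 kN·m.

M ≈ 241.5 kN·m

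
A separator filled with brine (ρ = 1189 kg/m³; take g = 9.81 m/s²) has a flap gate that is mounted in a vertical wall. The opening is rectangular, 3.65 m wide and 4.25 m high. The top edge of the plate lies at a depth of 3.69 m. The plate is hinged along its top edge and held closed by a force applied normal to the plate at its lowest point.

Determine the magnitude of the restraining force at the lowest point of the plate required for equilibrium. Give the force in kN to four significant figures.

γ = ρg = 1189 × 9.81 / 1000 = 11.66409 kN/m³.
The centroid lies 4.25/2 = 2.125 m below the top edge, so the centroid depth is h_c = 3.69 + 2.125 = 5.815 m.
A = 3.65 × 4.25 = 15.5125 m².
Resultant F = γ·h_c·A = 11.66409 × 5.815 × 15.5125 = 1052.16 kN.
I_c = b·h³/12 = 3.65 × 4.25³/12 = 23.3495 m⁴.
Centre of pressure: y_p = y_c + I_c/(y_c·A) = 5.815 + 23.3495/(5.815 × 15.5125) = 5.815 + 0.258849 = 6.07385 m along the plane.
The resultant acts 2.125 + 0.258849 = 2.38385 m (along the plate) below the hinge at the top edge, so the moment about the hinge is M = F × 2.38385 = 1052.16 × 2.38385 = 2508.19 kN·m.
A normal force at the bottom, 4.25 m from the hinge, must supply this moment: P = 2508.19/4.25 = 590.162 kN.

P ≈ 590.2 kN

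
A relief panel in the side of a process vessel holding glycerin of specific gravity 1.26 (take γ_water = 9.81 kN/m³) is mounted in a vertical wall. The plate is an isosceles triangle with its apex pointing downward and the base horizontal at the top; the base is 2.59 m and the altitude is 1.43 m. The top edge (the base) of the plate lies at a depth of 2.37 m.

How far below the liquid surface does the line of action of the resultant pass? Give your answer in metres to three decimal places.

h_p = 2.887 m

γ = 1.26 × 9.81 = 12.3606 kN/m³.
With the apex down, the centroid sits h/3 = 1.43/3 = 0.476667 m below the base (the top edge), so the centroid depth is h_c = 2.37 + 0.476667 = 2.84667 m.
A = ½ × 2.59 × 1.43 = 1.85185 m².
Resultant F = γ·h_c·A = 12.3606 × 2.84667 × 1.85185 = 65.1602 kN.
I_c = b·h³/36 = 2.59 × 1.43³/36 = 0.21038 m⁴.
Centre of pressure: y_p = y_c + I_c/(y_c·A) = 2.84667 + 0.21038/(2.84667 × 1.85185) = 2.84667 + 0.0399081 = 2.88658 m along the plane.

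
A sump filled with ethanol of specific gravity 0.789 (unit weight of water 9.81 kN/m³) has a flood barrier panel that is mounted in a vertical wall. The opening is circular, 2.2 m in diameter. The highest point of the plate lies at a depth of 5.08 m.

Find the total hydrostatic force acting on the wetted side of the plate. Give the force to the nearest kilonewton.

γ = 0.789 × 9.81 = 7.74009 kN/m³.
The centroid is at the centre, 1.1 m below the top of the plate, so the centroid depth is h_c = 5.08 + 1.1 = 6.18 m.
A = π(1.1)² = 3.80133 m².
Resultant F = γ·h_c·A = 7.74009 × 6.18 × 3.80133 = 181.832 kN.

F ≈ 182 kN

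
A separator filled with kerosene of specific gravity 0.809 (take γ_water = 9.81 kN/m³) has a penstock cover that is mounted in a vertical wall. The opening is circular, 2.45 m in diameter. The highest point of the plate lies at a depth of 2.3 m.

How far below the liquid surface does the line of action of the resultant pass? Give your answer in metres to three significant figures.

h_p = 3.63 m

γ = 0.809 × 9.81 = 7.93629 kN/m³.
The centroid is at the centre, 1.225 m below the top of the plate, so the centroid depth is h_c = 2.3 + 1.225 = 3.525 m.
A = π(1.225)² = 4.71435 m².
Resultant F = γ·h_c·A = 7.93629 × 3.525 × 4.71435 = 131.886 kN.
I_c = πr⁴/4 = π × 1.225⁴/4 = 1.76862 m⁴.
Centre of pressure: y_p = y_c + I_c/(y_c·A) = 3.525 + 1.76862/(3.525 × 4.71435) = 3.525 + 0.106427 = 3.63143 m along the plane.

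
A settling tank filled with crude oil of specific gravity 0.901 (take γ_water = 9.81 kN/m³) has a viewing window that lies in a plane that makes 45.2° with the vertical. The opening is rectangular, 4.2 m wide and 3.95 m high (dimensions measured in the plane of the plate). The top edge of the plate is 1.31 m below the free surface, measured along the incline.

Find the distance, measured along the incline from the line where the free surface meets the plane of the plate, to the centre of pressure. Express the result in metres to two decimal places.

γ = 0.901 × 9.81 = 8.83881 kN/m³.
The plate makes 45.2° with the vertical, i.e. θ = 90° − 45.2° = 44.8° to the horizontal. Measuring y along the incline from the free-surface line, vertical depth h = y·sinθ with sinθ = 0.704634.
The centroid lies 3.95/2 = 1.975 m below the top edge, so y_c = 1.31 + 1.975 = 3.285 m and h_c = 3.285 × 0.704634 = 2.31472 m.
A = 4.2 × 3.95 = 16.59 m².
Resultant F = γ·h_c·A = 8.83881 × 2.31472 × 16.59 = 339.421 kN.
I_c = b·h³/12 = 4.2 × 3.95³/12 = 21.5705 m⁴.
Centre of pressure: y_p = y_c + I_c/(y_c·A) = 3.285 + 21.5705/(3.285 × 16.59) = 3.285 + 0.395802 = 3.6808 m along the plane.

y_p = 3.68 m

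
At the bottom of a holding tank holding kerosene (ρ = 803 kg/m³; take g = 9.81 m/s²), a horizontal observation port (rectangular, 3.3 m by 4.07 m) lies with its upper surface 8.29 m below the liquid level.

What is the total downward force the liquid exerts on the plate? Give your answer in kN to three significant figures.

F ≈ 877 kN

γ = ρg = 803 × 9.81 / 1000 = 7.87743 kN/m³.
The plate is horizontal, so pressure is uniform at p = γ·h = 7.87743 × 8.29 = 65.3039 kN/m².
A = 3.3 × 4.07 = 13.431 m².
F = p·A = 65.3039 × 13.431 = 877.097 kN.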